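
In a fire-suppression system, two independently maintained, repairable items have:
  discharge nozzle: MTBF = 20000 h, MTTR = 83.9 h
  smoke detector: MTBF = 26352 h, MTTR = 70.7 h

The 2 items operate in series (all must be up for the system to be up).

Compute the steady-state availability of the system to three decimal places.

A(discharge nozzle) = MTBF/(MTBF+MTTR) = 20000/(20000+83.9) = 0.995823
A(smoke detector) = MTBF/(MTBF+MTTR) = 26352/(26352+70.7) = 0.997324
Series availability: 0.995823 × 0.997324 = 0.993

0.993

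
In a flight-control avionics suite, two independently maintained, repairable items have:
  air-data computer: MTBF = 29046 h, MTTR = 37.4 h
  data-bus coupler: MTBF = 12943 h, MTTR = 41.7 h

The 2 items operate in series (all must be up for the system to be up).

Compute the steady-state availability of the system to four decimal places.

0.9955

A(air-data computer) = MTBF/(MTBF+MTTR) = 29046/(29046+37.4) = 0.998714
A(data-bus coupler) = MTBF/(MTBF+MTTR) = 12943/(12943+41.7) = 0.996789
Series availability: 0.998714 × 0.996789 = 0.9955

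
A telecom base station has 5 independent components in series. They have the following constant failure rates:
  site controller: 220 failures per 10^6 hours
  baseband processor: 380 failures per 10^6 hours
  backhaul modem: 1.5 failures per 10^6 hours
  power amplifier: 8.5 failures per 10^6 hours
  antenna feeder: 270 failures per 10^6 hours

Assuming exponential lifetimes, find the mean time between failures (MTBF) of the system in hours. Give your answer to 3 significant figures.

1140

Series of exponential components: λ_sys = Σ λ_i
λ_sys = 0.00022 + 0.00038 + 0.0000015 + 0.0000085 + 0.00027 = 8.8000e-04 /h
MTBF = 1 / λ_sys = 1140 h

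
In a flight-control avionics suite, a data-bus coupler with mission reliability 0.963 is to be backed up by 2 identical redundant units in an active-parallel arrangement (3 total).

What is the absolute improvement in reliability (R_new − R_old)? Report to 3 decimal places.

R_before = 0.963
R_after = 1 − (1 − 0.963)^3 = 1.000
ΔR = 1.000 − 0.963 = 0.037

0.037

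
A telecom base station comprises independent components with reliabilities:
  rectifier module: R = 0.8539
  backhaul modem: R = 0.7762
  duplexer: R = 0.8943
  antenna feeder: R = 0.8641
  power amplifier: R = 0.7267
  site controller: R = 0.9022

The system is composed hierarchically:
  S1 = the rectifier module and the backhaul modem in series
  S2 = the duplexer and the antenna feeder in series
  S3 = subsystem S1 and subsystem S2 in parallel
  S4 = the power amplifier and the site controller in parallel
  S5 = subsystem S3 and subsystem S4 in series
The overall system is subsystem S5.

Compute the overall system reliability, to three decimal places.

Series (rectifier module and backhaul modem): 0.85390 × 0.77620 = 0.66280
Series (duplexer and antenna feeder): 0.89430 × 0.86410 = 0.77276
Parallel ([0.66280] and [0.77276]): 1 − (1 − 0.66280)(1 − 0.77276) = 0.92337
Parallel (power amplifier and site controller): 1 − (1 − 0.72670)(1 − 0.90220) = 0.97327
Series ([0.92337] and [0.97327]): 0.92337 × 0.97327 = 0.899

0.899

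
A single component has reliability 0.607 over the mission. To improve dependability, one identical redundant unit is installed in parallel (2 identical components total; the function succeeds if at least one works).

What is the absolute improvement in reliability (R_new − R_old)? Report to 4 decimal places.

0.2386

R_before = 0.607
R_after = 1 − (1 − 0.607)^2 = 0.8456
ΔR = 0.8456 − 0.607 = 0.2386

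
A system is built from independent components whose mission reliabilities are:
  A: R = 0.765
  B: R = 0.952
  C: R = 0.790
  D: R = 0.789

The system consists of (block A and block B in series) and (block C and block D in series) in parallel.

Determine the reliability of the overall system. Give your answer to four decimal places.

Series (A and B): 0.765000 × 0.952000 = 0.728280
Series (C and D): 0.790000 × 0.789000 = 0.623310
Parallel ([0.728280] and [0.623310]): 1 − (1 − 0.728280)(1 − 0.623310) = 0.8976

0.8976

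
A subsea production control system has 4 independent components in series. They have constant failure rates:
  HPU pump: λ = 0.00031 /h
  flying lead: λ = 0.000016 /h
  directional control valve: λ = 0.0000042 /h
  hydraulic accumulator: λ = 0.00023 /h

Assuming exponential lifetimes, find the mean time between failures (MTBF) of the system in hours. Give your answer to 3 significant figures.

Series of exponential components: λ_sys = Σ λ_i
λ_sys = 0.00031 + 0.000016 + 0.0000042 + 0.00023 = 5.6020e-04 /h
MTBF = 1 / λ_sys = 1790 h

1790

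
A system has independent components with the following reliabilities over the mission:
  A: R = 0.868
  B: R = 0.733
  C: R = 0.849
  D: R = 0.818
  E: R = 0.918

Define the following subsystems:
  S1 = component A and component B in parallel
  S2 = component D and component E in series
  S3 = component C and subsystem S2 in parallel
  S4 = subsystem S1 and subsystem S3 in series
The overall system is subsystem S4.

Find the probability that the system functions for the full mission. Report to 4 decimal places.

0.9285

Parallel (A and B): 1 − (1 − 0.868000)(1 − 0.733000) = 0.964756
Series (D and E): 0.818000 × 0.918000 = 0.750924
Parallel (C and [0.750924]): 1 − (1 − 0.849000)(1 − 0.750924) = 0.962390
Series ([0.964756] and [0.962390]): 0.964756 × 0.962390 = 0.9285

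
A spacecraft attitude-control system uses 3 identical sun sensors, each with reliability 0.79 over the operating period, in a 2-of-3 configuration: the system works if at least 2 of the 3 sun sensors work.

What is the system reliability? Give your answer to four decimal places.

R = Σ_{i=2}^{3} C(3,i) p^i (1−p)^{3−i} with p = 0.79
C(3,2)·0.79^2·0.21^1 = 0.393183
C(3,3)·0.79^3·0.21^0 = 0.493039
Sum = 0.8862

0.8862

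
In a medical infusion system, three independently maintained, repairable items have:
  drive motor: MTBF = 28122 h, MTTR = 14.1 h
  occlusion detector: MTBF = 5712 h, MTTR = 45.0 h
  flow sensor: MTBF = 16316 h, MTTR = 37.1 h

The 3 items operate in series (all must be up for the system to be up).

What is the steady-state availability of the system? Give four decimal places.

A(drive motor) = MTBF/(MTBF+MTTR) = 28122/(28122+14.1) = 0.999499
A(occlusion detector) = MTBF/(MTBF+MTTR) = 5712/(5712+45.0) = 0.992183
A(flow sensor) = MTBF/(MTBF+MTTR) = 16316/(16316+37.1) = 0.997731
Series availability: 0.999499 × 0.992183 × 0.997731 = 0.9894

0.9894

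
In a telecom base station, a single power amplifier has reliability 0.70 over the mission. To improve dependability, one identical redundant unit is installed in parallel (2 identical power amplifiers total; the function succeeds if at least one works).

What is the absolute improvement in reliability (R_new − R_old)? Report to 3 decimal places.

0.210

R_before = 0.70
R_after = 1 − (1 − 0.70)^2 = 0.910
ΔR = 0.910 − 0.70 = 0.210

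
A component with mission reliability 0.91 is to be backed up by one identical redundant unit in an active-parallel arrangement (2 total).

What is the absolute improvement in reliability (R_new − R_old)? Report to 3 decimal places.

R_before = 0.91
R_after = 1 − (1 − 0.91)^2 = 0.992
ΔR = 0.992 − 0.91 = 0.082

0.082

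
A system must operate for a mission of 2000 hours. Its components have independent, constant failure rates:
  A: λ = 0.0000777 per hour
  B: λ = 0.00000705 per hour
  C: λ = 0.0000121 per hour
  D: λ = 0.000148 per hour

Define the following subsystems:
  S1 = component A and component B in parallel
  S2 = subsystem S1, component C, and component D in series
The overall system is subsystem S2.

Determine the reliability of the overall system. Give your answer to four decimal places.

R(A) = exp(−0.0000777 × 2000) = 0.856073
R(B) = exp(−0.00000705 × 2000) = 0.985999
R(C) = exp(−0.0000121 × 2000) = 0.976090
R(D) = exp(−0.000148 × 2000) = 0.743787
Parallel (A and B): 1 − (1 − 0.856073)(1 − 0.985999) = 0.997985
Series ([0.997985], C, and D): 0.997985 × 0.976090 × 0.743787 = 0.7245

0.7245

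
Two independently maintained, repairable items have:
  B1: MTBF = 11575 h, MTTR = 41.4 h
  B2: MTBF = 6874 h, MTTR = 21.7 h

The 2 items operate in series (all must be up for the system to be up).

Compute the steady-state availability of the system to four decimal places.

A(B1) = MTBF/(MTBF+MTTR) = 11575/(11575+41.4) = 0.996436
A(B2) = MTBF/(MTBF+MTTR) = 6874/(6874+21.7) = 0.996853
Series availability: 0.996436 × 0.996853 = 0.9933

0.9933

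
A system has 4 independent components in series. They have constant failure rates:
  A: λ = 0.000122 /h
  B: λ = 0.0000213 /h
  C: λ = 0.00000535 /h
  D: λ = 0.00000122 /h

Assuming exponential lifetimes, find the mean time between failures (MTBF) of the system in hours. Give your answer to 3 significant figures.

Series of exponential components: λ_sys = Σ λ_i
λ_sys = 0.000122 + 0.0000213 + 0.00000535 + 0.00000122 = 1.4987e-04 /h
MTBF = 1 / λ_sys = 6670 h

6670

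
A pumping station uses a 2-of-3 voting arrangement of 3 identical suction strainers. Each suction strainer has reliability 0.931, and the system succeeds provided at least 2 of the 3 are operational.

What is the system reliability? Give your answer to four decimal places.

0.9864

R = Σ_{i=2}^{3} C(3,i) p^i (1−p)^{3−i} with p = 0.931
C(3,2)·0.931^2·0.069^1 = 0.179420
C(3,3)·0.931^3·0.069^0 = 0.806954
Sum = 0.9864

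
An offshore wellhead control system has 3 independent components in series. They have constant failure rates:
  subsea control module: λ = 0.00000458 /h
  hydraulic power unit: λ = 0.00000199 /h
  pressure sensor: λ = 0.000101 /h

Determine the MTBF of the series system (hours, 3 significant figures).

9300

Series of exponential components: λ_sys = Σ λ_i
λ_sys = 0.00000458 + 0.00000199 + 0.000101 = 1.0757e-04 /h
MTBF = 1 / λ_sys = 9300 h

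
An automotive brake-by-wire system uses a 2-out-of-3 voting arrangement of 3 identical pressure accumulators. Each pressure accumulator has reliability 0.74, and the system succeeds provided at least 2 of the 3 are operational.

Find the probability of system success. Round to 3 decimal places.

R = Σ_{i=2}^{3} C(3,i) p^i (1−p)^{3−i} with p = 0.74
C(3,2)·0.74^2·0.26^1 = 0.42713
C(3,3)·0.74^3·0.26^0 = 0.40522
Sum = 0.832

0.832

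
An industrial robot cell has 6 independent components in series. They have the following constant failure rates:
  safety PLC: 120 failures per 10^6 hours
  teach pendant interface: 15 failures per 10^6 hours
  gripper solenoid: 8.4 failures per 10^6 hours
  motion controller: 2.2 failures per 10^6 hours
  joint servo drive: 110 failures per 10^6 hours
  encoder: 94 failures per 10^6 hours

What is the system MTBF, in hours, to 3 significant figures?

2860

Series of exponential components: λ_sys = Σ λ_i
λ_sys = 0.00012 + 0.000015 + 0.0000084 + 0.0000022 + 0.00011 + 0.000094 = 3.4960e-04 /h
MTBF = 1 / λ_sys = 2860 h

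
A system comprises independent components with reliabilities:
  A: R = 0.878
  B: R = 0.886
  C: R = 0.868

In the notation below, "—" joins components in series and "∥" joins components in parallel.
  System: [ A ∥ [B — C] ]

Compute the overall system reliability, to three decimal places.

0.972

Series (B and C): 0.88600 × 0.86800 = 0.76905
Parallel (A and [0.76905]): 1 − (1 − 0.87800)(1 − 0.76905) = 0.972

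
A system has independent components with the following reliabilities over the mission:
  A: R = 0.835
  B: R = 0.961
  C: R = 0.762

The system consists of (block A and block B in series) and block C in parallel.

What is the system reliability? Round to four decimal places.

Series (A and B): 0.835000 × 0.961000 = 0.802435
Parallel ([0.802435] and C): 1 − (1 − 0.802435)(1 − 0.762000) = 0.9530

0.9530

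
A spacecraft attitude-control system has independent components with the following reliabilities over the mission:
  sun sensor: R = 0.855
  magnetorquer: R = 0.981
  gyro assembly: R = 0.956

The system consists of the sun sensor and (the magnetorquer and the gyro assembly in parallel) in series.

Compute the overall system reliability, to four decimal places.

0.8543

Parallel (magnetorquer and gyro assembly): 1 − (1 − 0.981000)(1 − 0.956000) = 0.999164
Series (sun sensor and [0.999164]): 0.855000 × 0.999164 = 0.8543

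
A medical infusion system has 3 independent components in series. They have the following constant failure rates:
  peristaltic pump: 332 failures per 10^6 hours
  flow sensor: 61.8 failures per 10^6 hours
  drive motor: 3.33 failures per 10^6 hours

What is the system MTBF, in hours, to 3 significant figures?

2520

Series of exponential components: λ_sys = Σ λ_i
λ_sys = 0.000332 + 0.0000618 + 0.00000333 = 3.9713e-04 /h
MTBF = 1 / λ_sys = 2520 h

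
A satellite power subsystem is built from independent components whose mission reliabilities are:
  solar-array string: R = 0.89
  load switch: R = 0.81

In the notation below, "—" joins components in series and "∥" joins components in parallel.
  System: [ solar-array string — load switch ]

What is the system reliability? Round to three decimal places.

0.721

Series (solar-array string and load switch): 0.89000 × 0.81000 = 0.721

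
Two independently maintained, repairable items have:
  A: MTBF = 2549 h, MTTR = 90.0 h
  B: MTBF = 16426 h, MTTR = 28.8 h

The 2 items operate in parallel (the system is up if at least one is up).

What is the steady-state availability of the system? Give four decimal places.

0.9999

A(A) = MTBF/(MTBF+MTTR) = 2549/(2549+90.0) = 0.965896
A(B) = MTBF/(MTBF+MTTR) = 16426/(16426+28.8) = 0.998250
Parallel availability: 1 − (1 − 0.965896)(1 − 0.998250) = 0.9999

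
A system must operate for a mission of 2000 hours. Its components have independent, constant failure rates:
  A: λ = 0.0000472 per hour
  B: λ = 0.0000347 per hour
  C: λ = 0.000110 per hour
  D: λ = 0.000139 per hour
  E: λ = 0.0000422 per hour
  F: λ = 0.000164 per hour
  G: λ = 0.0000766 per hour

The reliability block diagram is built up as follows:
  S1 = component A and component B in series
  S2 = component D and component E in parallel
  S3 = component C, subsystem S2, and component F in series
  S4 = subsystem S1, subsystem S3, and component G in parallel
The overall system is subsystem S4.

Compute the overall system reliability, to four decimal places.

R(A) = exp(−0.0000472 × 2000) = 0.909919
R(B) = exp(−0.0000347 × 2000) = 0.932953
R(C) = exp(−0.000110 × 2000) = 0.802519
R(D) = exp(−0.000139 × 2000) = 0.757297
R(E) = exp(−0.0000422 × 2000) = 0.919064
R(F) = exp(−0.000164 × 2000) = 0.720363
R(G) = exp(−0.0000766 × 2000) = 0.857958
Series (A and B): 0.909919 × 0.932953 = 0.848912
Parallel (D and E): 1 − (1 − 0.757297)(1 − 0.919064) = 0.980357
Series (C, [0.980357], and F): 0.802519 × 0.980357 × 0.720363 = 0.566749
Parallel ([0.848912], [0.566749], and G): 1 − (1 − 0.848912)(1 − 0.566749)(1 − 0.857958) = 0.9907

0.9907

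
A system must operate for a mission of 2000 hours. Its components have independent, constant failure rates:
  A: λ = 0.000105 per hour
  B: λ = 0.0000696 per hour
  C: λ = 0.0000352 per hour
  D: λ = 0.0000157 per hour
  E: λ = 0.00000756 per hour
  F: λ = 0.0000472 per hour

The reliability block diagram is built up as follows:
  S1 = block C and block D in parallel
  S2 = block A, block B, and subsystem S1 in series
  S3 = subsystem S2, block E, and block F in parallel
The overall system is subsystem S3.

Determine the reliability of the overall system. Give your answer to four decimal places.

R(A) = exp(−0.000105 × 2000) = 0.810584
R(B) = exp(−0.0000696 × 2000) = 0.870054
R(C) = exp(−0.0000352 × 2000) = 0.932021
R(D) = exp(−0.0000157 × 2000) = 0.969088
R(E) = exp(−0.00000756 × 2000) = 0.984994
R(F) = exp(−0.0000472 × 2000) = 0.909919
Parallel (C and D): 1 − (1 − 0.932021)(1 − 0.969088) = 0.997899
Series (A, B, and [0.997899]): 0.810584 × 0.870054 × 0.997899 = 0.703770
Parallel ([0.703770], E, and F): 1 − (1 − 0.703770)(1 − 0.984994)(1 − 0.909919) = 0.9996

0.9996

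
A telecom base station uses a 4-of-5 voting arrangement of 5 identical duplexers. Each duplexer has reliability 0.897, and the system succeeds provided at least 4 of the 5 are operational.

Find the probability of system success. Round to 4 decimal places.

0.9141

R = Σ_{i=4}^{5} C(5,i) p^i (1−p)^{5−i} with p = 0.897
C(5,4)·0.897^4·0.103^1 = 0.333409
C(5,5)·0.897^5·0.103^0 = 0.580714
Sum = 0.9141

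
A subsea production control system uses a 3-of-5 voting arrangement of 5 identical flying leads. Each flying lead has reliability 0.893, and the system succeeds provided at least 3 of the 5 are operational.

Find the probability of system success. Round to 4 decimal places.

R = Σ_{i=3}^{5} C(5,i) p^i (1−p)^{5−i} with p = 0.893
C(5,3)·0.893^3·0.107^2 = 0.081531
C(5,4)·0.893^4·0.107^1 = 0.340220
C(5,5)·0.893^5·0.107^0 = 0.567881
Sum = 0.9896

0.9896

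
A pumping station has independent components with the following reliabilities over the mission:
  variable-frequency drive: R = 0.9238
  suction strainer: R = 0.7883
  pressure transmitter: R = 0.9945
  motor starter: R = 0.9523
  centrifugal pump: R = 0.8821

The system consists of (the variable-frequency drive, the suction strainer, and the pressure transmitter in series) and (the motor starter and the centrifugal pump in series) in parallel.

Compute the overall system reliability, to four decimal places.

0.9559

Series (variable-frequency drive, suction strainer, and pressure transmitter): 0.923800 × 0.788300 × 0.994500 = 0.724226
Series (motor starter and centrifugal pump): 0.952300 × 0.882100 = 0.840024
Parallel ([0.724226] and [0.840024]): 1 − (1 − 0.724226)(1 − 0.840024) = 0.9559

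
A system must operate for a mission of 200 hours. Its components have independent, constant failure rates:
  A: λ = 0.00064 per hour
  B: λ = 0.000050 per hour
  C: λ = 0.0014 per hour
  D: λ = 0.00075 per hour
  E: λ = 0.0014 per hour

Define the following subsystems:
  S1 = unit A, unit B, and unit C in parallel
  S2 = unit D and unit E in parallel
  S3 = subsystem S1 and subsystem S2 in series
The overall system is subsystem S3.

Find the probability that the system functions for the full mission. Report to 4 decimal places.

0.9657

R(A) = exp(−0.00064 × 200) = 0.879853
R(B) = exp(−0.000050 × 200) = 0.990050
R(C) = exp(−0.0014 × 200) = 0.755784
R(D) = exp(−0.00075 × 200) = 0.860708
R(E) = exp(−0.0014 × 200) = 0.755784
Parallel (A, B, and C): 1 − (1 − 0.879853)(1 − 0.990050)(1 − 0.755784) = 0.999708
Parallel (D and E): 1 − (1 − 0.860708)(1 − 0.755784) = 0.965983
Series ([0.999708] and [0.965983]): 0.999708 × 0.965983 = 0.9657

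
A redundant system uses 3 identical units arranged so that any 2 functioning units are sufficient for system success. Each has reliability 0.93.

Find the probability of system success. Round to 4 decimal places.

R = Σ_{i=2}^{3} C(3,i) p^i (1−p)^{3−i} with p = 0.93
C(3,2)·0.93^2·0.07^1 = 0.181629
C(3,3)·0.93^3·0.07^0 = 0.804357
Sum = 0.9860

0.9860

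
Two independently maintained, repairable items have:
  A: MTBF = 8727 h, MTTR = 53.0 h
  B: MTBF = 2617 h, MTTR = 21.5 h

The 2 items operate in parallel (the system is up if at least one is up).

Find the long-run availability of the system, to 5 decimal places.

0.99995

A(A) = MTBF/(MTBF+MTTR) = 8727/(8727+53.0) = 0.993964
A(B) = MTBF/(MTBF+MTTR) = 2617/(2617+21.5) = 0.991851
Parallel availability: 1 − (1 − 0.993964)(1 − 0.991851) = 0.99995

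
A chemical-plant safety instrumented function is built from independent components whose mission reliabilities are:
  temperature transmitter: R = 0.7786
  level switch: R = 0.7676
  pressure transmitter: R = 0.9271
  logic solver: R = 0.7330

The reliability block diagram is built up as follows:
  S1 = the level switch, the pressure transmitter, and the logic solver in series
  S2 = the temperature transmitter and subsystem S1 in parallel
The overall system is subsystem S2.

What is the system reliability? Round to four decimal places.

0.8941

Series (level switch, pressure transmitter, and logic solver): 0.767600 × 0.927100 × 0.733000 = 0.521634
Parallel (temperature transmitter and [0.521634]): 1 − (1 − 0.778600)(1 − 0.521634) = 0.8941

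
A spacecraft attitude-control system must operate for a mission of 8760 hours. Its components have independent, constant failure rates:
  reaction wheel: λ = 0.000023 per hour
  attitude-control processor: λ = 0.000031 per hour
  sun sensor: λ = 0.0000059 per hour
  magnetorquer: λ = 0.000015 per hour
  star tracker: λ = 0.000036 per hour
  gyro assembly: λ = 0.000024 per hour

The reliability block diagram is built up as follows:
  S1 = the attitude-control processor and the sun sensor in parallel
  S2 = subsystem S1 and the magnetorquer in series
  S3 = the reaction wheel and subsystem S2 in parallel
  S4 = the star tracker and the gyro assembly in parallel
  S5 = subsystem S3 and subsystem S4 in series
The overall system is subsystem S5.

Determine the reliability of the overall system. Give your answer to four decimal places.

R(reaction wheel) = exp(−0.000023 × 8760) = 0.817520
R(attitude-control processor) = exp(−0.000031 × 8760) = 0.762190
R(sun sensor) = exp(−0.0000059 × 8760) = 0.949629
R(magnetorquer) = exp(−0.000015 × 8760) = 0.876867
R(star tracker) = exp(−0.000036 × 8760) = 0.729526
R(gyro assembly) = exp(−0.000024 × 8760) = 0.810390
Parallel (attitude-control processor and sun sensor): 1 − (1 − 0.762190)(1 − 0.949629) = 0.988021
Series ([0.988021] and magnetorquer): 0.988021 × 0.876867 = 0.866363
Parallel (reaction wheel and [0.866363]): 1 − (1 − 0.817520)(1 − 0.866363) = 0.975614
Parallel (star tracker and gyro assembly): 1 − (1 − 0.729526)(1 − 0.810390) = 0.948715
Series ([0.975614] and [0.948715]): 0.975614 × 0.948715 = 0.9256

0.9256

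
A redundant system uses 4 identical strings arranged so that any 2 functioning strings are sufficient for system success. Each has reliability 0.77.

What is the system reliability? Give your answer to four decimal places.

R = Σ_{i=2}^{4} C(4,i) p^i (1−p)^{4−i} with p = 0.77
C(4,2)·0.77^2·0.23^2 = 0.188186
C(4,3)·0.77^3·0.23^1 = 0.420010
C(4,4)·0.77^4·0.23^0 = 0.351530
Sum = 0.9597

0.9597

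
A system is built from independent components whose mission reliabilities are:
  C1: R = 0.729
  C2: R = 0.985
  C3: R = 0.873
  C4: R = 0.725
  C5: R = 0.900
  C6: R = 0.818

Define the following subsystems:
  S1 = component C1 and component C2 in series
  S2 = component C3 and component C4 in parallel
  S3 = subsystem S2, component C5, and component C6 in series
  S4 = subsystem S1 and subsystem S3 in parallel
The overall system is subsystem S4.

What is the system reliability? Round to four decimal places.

Series (C1 and C2): 0.729000 × 0.985000 = 0.718065
Parallel (C3 and C4): 1 − (1 − 0.873000)(1 − 0.725000) = 0.965075
Series ([0.965075], C5, and C6): 0.965075 × 0.900000 × 0.818000 = 0.710488
Parallel ([0.718065] and [0.710488]): 1 − (1 − 0.718065)(1 − 0.710488) = 0.9184

0.9184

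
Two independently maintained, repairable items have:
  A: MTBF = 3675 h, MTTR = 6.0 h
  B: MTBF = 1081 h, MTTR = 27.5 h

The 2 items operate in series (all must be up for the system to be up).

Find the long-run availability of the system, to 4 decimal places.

0.9736

A(A) = MTBF/(MTBF+MTTR) = 3675/(3675+6.0) = 0.998370
A(B) = MTBF/(MTBF+MTTR) = 1081/(1081+27.5) = 0.975192
Series availability: 0.998370 × 0.975192 = 0.9736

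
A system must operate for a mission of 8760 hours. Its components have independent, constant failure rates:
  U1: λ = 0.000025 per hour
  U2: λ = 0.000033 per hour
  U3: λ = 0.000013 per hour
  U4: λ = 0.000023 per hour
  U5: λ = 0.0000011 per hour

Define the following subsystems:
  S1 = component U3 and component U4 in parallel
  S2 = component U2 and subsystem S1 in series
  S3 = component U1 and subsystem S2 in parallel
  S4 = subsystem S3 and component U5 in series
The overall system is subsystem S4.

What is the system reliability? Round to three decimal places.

R(U1) = exp(−0.000025 × 8760) = 0.80332
R(U2) = exp(−0.000033 × 8760) = 0.74895
R(U3) = exp(−0.000013 × 8760) = 0.89237
R(U4) = exp(−0.000023 × 8760) = 0.81752
R(U5) = exp(−0.0000011 × 8760) = 0.99041
Parallel (U3 and U4): 1 − (1 − 0.89237)(1 − 0.81752) = 0.98036
Series (U2 and [0.98036]): 0.74895 × 0.98036 = 0.73424
Parallel (U1 and [0.73424]): 1 − (1 − 0.80332)(1 − 0.73424) = 0.94773
Series ([0.94773] and U5): 0.94773 × 0.99041 = 0.939

0.939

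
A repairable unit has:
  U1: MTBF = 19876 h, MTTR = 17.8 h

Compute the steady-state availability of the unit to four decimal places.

A(U1) = MTBF/(MTBF+MTTR) = 19876/(19876+17.8) = 0.9991

0.9991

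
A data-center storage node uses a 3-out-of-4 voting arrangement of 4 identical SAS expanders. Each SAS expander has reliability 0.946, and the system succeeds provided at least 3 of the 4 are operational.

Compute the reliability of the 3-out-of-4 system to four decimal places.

R = Σ_{i=3}^{4} C(4,i) p^i (1−p)^{4−i} with p = 0.946
C(4,3)·0.946^3·0.054^1 = 0.182864
C(4,4)·0.946^4·0.054^0 = 0.800875
Sum = 0.9837

0.9837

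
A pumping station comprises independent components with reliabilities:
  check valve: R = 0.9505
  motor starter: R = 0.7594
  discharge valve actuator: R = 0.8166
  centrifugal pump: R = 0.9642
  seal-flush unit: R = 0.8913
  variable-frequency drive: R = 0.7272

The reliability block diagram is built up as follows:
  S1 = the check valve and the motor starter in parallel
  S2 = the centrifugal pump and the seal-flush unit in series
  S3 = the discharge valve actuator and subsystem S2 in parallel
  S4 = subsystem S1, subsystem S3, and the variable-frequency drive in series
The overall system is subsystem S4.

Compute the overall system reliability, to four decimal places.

0.7000

Parallel (check valve and motor starter): 1 − (1 − 0.950500)(1 − 0.759400) = 0.988090
Series (centrifugal pump and seal-flush unit): 0.964200 × 0.891300 = 0.859391
Parallel (discharge valve actuator and [0.859391]): 1 − (1 − 0.816600)(1 − 0.859391) = 0.974212
Series ([0.988090], [0.974212], and variable-frequency drive): 0.988090 × 0.974212 × 0.727200 = 0.7000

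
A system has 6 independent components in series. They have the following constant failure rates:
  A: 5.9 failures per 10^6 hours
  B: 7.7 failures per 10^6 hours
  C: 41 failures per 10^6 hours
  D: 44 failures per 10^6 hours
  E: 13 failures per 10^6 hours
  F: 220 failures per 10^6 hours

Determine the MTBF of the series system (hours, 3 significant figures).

Series of exponential components: λ_sys = Σ λ_i
λ_sys = 0.0000059 + 0.0000077 + 0.000041 + 0.000044 + 0.000013 + 0.00022 = 3.3160e-04 /h
MTBF = 1 / λ_sys = 3020 h

3020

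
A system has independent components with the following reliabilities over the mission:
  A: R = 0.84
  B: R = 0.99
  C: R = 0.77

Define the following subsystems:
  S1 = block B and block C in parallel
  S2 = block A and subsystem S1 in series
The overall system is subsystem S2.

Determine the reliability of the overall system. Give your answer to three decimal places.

0.838

Parallel (B and C): 1 − (1 − 0.99000)(1 − 0.77000) = 0.99770
Series (A and [0.99770]): 0.84000 × 0.99770 = 0.838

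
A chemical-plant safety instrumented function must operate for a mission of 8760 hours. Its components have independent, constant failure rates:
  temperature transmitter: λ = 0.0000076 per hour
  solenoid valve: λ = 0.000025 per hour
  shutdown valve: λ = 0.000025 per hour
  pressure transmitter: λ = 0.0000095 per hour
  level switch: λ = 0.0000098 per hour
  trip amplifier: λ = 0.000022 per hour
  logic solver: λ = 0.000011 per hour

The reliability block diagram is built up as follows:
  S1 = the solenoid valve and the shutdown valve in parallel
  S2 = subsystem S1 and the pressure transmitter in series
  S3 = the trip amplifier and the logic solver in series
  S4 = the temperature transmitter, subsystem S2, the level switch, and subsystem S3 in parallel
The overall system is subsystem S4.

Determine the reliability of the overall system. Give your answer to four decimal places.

0.9998

R(temperature transmitter) = exp(−0.0000076 × 8760) = 0.935592
R(solenoid valve) = exp(−0.000025 × 8760) = 0.803322
R(shutdown valve) = exp(−0.000025 × 8760) = 0.803322
R(pressure transmitter) = exp(−0.0000095 × 8760) = 0.920149
R(level switch) = exp(−0.0000098 × 8760) = 0.917734
R(trip amplifier) = exp(−0.000022 × 8760) = 0.824713
R(logic solver) = exp(−0.000011 × 8760) = 0.908137
Parallel (solenoid valve and shutdown valve): 1 − (1 − 0.803322)(1 − 0.803322) = 0.961318
Series ([0.961318] and pressure transmitter): 0.961318 × 0.920149 = 0.884556
Series (trip amplifier and logic solver): 0.824713 × 0.908137 = 0.748952
Parallel (temperature transmitter, [0.884556], level switch, and [0.748952]): 1 − (1 − 0.935592)(1 − 0.884556)(1 − 0.917734)(1 − 0.748952) = 0.9998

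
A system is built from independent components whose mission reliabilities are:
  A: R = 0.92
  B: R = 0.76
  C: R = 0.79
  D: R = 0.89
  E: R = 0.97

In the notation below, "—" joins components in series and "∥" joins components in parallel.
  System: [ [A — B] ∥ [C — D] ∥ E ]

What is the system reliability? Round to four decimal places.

0.9973

Series (A and B): 0.920000 × 0.760000 = 0.699200
Series (C and D): 0.790000 × 0.890000 = 0.703100
Parallel ([0.699200], [0.703100], and E): 1 − (1 − 0.699200)(1 − 0.703100)(1 − 0.970000) = 0.9973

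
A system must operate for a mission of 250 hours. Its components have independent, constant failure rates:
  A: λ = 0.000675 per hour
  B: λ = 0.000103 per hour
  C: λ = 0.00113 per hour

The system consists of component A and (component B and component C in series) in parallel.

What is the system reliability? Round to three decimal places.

0.959

R(A) = exp(−0.000675 × 250) = 0.84472
R(B) = exp(−0.000103 × 250) = 0.97458
R(C) = exp(−0.00113 × 250) = 0.75390
Series (B and C): 0.97458 × 0.75390 = 0.73474
Parallel (A and [0.73474]): 1 − (1 − 0.84472)(1 − 0.73474) = 0.959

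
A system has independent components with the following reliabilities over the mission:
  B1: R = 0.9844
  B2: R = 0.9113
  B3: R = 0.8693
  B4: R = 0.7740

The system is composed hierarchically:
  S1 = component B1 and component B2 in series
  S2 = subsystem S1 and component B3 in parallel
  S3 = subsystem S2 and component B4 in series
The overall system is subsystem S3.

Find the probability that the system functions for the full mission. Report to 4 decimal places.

0.7636

Series (B1 and B2): 0.984400 × 0.911300 = 0.897084
Parallel ([0.897084] and B3): 1 − (1 − 0.897084)(1 − 0.869300) = 0.986549
Series ([0.986549] and B4): 0.986549 × 0.774000 = 0.7636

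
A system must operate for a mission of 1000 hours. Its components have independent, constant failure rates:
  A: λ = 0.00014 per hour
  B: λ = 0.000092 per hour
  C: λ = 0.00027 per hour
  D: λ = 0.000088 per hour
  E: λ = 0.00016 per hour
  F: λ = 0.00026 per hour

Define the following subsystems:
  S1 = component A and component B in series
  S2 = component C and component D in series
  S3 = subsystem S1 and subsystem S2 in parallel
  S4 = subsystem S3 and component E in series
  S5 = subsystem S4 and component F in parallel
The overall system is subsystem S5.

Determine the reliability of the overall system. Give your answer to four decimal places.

0.9540

R(A) = exp(−0.00014 × 1000) = 0.869358
R(B) = exp(−0.000092 × 1000) = 0.912105
R(C) = exp(−0.00027 × 1000) = 0.763379
R(D) = exp(−0.000088 × 1000) = 0.915761
R(E) = exp(−0.00016 × 1000) = 0.852144
R(F) = exp(−0.00026 × 1000) = 0.771052
Series (A and B): 0.869358 × 0.912105 = 0.792946
Series (C and D): 0.763379 × 0.915761 = 0.699073
Parallel ([0.792946] and [0.699073]): 1 − (1 − 0.792946)(1 − 0.699073) = 0.937692
Series ([0.937692] and E): 0.937692 × 0.852144 = 0.799049
Parallel ([0.799049] and F): 1 − (1 − 0.799049)(1 − 0.771052) = 0.9540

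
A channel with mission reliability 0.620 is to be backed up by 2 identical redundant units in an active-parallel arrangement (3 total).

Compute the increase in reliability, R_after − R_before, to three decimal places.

R_before = 0.620
R_after = 1 − (1 − 0.620)^3 = 0.945
ΔR = 0.945 − 0.620 = 0.325

0.325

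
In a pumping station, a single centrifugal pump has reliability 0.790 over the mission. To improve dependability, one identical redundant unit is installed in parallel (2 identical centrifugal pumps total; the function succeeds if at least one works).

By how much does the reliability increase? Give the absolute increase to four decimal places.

R_before = 0.790
R_after = 1 − (1 − 0.790)^2 = 0.9559
ΔR = 0.9559 − 0.790 = 0.1659

0.1659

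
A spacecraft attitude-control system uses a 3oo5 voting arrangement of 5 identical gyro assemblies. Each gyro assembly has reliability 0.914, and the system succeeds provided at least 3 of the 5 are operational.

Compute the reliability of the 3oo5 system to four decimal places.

0.9944

R = Σ_{i=3}^{5} C(5,i) p^i (1−p)^{5−i} with p = 0.914
C(5,3)·0.914^3·0.086^2 = 0.056472
C(5,4)·0.914^4·0.086^1 = 0.300091
C(5,5)·0.914^5·0.086^0 = 0.637868
Sum = 0.9944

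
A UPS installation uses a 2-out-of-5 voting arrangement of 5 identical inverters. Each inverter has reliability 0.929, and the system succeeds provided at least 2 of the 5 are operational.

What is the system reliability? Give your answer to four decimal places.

0.9999

R = Σ_{i=2}^{5} C(5,i) p^i (1−p)^{5−i} with p = 0.929
C(5,2)·0.929^2·0.071^3 = 0.003089
C(5,3)·0.929^3·0.071^2 = 0.040417
C(5,4)·0.929^4·0.071^1 = 0.264418
C(5,5)·0.929^5·0.071^0 = 0.691956
Sum = 0.9999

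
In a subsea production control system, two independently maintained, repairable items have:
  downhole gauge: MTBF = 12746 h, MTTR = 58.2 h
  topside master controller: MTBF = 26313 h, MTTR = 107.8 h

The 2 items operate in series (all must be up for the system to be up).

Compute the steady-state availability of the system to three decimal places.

0.991

A(downhole gauge) = MTBF/(MTBF+MTTR) = 12746/(12746+58.2) = 0.995455
A(topside master controller) = MTBF/(MTBF+MTTR) = 26313/(26313+107.8) = 0.995920
Series availability: 0.995455 × 0.995920 = 0.991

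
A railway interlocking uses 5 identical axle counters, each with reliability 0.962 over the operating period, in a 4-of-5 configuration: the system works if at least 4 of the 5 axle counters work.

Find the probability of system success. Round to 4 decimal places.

R = Σ_{i=4}^{5} C(5,i) p^i (1−p)^{5−i} with p = 0.962
C(5,4)·0.962^4·0.038^1 = 0.162725
C(5,5)·0.962^5·0.038^0 = 0.823902
Sum = 0.9866

0.9866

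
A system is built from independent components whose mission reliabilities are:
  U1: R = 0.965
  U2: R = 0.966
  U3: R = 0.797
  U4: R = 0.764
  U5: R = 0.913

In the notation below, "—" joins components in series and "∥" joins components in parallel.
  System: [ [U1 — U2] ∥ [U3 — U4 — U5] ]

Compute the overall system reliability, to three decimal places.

0.970

Series (U1 and U2): 0.96500 × 0.96600 = 0.93219
Series (U3, U4, and U5): 0.79700 × 0.76400 × 0.91300 = 0.55593
Parallel ([0.93219] and [0.55593]): 1 − (1 − 0.93219)(1 − 0.55593) = 0.970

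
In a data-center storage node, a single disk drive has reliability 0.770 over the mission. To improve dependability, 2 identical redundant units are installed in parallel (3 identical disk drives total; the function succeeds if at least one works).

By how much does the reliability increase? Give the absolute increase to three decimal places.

0.218

R_before = 0.770
R_after = 1 − (1 − 0.770)^3 = 0.988
ΔR = 0.988 − 0.770 = 0.218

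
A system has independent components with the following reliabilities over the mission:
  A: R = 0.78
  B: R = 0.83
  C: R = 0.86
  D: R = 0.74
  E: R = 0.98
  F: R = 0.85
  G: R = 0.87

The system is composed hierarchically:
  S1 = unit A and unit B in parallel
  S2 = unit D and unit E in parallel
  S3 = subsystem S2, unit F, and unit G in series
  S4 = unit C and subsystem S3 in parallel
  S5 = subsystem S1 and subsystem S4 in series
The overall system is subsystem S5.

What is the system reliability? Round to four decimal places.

0.9270

Parallel (A and B): 1 − (1 − 0.780000)(1 − 0.830000) = 0.962600
Parallel (D and E): 1 − (1 − 0.740000)(1 − 0.980000) = 0.994800
Series ([0.994800], F, and G): 0.994800 × 0.850000 × 0.870000 = 0.735655
Parallel (C and [0.735655]): 1 − (1 − 0.860000)(1 − 0.735655) = 0.962992
Series ([0.962600] and [0.962992]): 0.962600 × 0.962992 = 0.9270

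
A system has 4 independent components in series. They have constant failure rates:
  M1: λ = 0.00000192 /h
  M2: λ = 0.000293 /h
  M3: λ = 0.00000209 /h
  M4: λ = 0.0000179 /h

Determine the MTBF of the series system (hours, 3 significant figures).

Series of exponential components: λ_sys = Σ λ_i
λ_sys = 0.00000192 + 0.000293 + 0.00000209 + 0.0000179 = 3.1491e-04 /h
MTBF = 1 / λ_sys = 3180 h

3180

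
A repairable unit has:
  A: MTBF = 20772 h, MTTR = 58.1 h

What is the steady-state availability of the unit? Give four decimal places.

A(A) = MTBF/(MTBF+MTTR) = 20772/(20772+58.1) = 0.9972

0.9972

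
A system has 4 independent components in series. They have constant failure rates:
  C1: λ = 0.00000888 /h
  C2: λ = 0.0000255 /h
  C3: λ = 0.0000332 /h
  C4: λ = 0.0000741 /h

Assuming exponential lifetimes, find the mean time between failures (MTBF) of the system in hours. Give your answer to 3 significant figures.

7060

Series of exponential components: λ_sys = Σ λ_i
λ_sys = 0.00000888 + 0.0000255 + 0.0000332 + 0.0000741 = 1.4168e-04 /h
MTBF = 1 / λ_sys = 7060 h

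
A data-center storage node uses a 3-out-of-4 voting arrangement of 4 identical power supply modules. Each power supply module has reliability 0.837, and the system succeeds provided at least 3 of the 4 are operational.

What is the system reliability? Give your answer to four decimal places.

R = Σ_{i=3}^{4} C(4,i) p^i (1−p)^{4−i} with p = 0.837
C(4,3)·0.837^3·0.163^1 = 0.382317
C(4,4)·0.837^4·0.163^0 = 0.490797
Sum = 0.8731

0.8731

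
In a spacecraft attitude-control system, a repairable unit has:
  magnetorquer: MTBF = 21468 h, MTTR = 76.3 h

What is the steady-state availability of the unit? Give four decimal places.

0.9965

A(magnetorquer) = MTBF/(MTBF+MTTR) = 21468/(21468+76.3) = 0.9965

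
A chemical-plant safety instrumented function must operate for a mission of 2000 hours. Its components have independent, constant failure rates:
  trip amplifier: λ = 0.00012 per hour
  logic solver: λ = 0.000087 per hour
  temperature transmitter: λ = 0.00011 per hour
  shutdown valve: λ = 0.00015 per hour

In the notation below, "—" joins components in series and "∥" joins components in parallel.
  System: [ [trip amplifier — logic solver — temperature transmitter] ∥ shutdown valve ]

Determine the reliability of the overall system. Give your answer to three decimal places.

0.878

R(trip amplifier) = exp(−0.00012 × 2000) = 0.78663
R(logic solver) = exp(−0.000087 × 2000) = 0.84030
R(temperature transmitter) = exp(−0.00011 × 2000) = 0.80252
R(shutdown valve) = exp(−0.00015 × 2000) = 0.74082
Series (trip amplifier, logic solver, and temperature transmitter): 0.78663 × 0.84030 × 0.80252 = 0.53047
Parallel ([0.53047] and shutdown valve): 1 − (1 − 0.53047)(1 − 0.74082) = 0.878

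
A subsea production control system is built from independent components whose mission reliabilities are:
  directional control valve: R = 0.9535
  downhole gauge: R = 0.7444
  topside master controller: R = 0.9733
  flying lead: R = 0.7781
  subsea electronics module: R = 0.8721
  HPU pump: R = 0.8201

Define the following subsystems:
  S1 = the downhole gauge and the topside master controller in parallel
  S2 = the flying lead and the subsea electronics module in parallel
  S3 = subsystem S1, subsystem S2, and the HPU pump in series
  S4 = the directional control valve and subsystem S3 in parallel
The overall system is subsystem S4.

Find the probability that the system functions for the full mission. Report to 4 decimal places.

Parallel (downhole gauge and topside master controller): 1 − (1 − 0.744400)(1 − 0.973300) = 0.993175
Parallel (flying lead and subsea electronics module): 1 − (1 − 0.778100)(1 − 0.872100) = 0.971619
Series ([0.993175], [0.971619], and HPU pump): 0.993175 × 0.971619 × 0.820100 = 0.791386
Parallel (directional control valve and [0.791386]): 1 − (1 − 0.953500)(1 − 0.791386) = 0.9903

0.9903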